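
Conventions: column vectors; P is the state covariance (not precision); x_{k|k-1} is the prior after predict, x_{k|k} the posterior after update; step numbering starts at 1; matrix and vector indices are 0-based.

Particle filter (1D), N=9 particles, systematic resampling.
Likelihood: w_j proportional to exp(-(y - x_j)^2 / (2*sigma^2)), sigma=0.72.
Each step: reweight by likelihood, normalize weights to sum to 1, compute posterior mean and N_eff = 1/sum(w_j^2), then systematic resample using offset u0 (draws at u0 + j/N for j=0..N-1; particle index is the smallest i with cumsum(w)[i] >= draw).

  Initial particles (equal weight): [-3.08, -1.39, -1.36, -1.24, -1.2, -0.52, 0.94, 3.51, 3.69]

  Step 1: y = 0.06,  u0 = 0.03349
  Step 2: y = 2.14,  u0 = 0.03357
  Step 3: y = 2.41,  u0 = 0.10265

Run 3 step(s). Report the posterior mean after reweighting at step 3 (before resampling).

step 1: w=[0.0000, 0.0699, 0.0759, 0.1040, 0.1148, 0.3838, 0.2515, 0.0000, 0.0000]  mean=-0.4303  Neff=4.0781  idx=[1, 2, 4, 5, 5, 5, 5, 6, 6]
step 2: w=[0.0000, 0.0000, 0.0000, 0.0022, 0.0022, 0.0022, 0.0022, 0.4956, 0.4956]  mean=0.9272  Neff=2.0352  idx=[7, 7, 7, 7, 7, 8, 8, 8, 8]
step 3: w=[0.1111, 0.1111, 0.1111, 0.1111, 0.1111, 0.1111, 0.1111, 0.1111, 0.1111]  mean=0.9400  Neff=9.0000  idx=[0, 1, 2, 3, 4, 5, 6, 7, 8]

post_mean = 0.9400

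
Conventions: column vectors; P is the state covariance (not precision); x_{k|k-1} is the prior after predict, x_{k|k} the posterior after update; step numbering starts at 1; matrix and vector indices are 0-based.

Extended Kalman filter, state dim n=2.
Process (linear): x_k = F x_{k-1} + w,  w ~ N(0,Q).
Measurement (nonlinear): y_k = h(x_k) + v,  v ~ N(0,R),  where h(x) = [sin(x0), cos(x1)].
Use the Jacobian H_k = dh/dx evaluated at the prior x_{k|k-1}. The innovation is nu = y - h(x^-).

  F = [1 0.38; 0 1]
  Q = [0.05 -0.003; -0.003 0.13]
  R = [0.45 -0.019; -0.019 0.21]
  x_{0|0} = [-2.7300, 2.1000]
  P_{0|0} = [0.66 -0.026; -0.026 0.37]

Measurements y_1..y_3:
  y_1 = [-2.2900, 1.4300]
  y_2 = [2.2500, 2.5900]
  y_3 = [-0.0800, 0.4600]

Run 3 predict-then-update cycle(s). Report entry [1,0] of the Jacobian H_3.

step 1: x^-=[-1.9320, 2.1000]  P^-=[0.7437 0.1116; 0.1116 0.5000]  H_jac=[-0.3534 0.0000; 0.0000 -0.8632]  S=[0.5429 0.0150; 0.0150 0.5826]  K=[-0.4799 -0.1530; -0.0522 -0.7395]  nu=[-1.3545, 1.9348]  x^+=[-1.5780, 0.7398]  P^+=[0.6028 0.0267; 0.0267 0.1788]
step 2: x^-=[-1.2969, 0.7398]  P^-=[0.6989 0.0916; 0.0916 0.3088]  H_jac=[0.2705 0.0000; 0.0000 -0.6741]  S=[0.5011 -0.0357; -0.0357 0.3503]  K=[0.3674 -0.1388; 0.0072 -0.5934]  nu=[3.2127, 1.8514]  x^+=[-0.3735, -0.3359]  P^+=[0.6209 0.0536; 0.0536 0.1851]
step 3: x^-=[-0.5012, -0.3359]  P^-=[0.7383 0.1209; 0.1209 0.3151]  H_jac=[0.8770 0.0000; 0.0000 0.3296]  S=[1.0179 0.0160; 0.0160 0.2442]  K=[0.6342 0.1218; 0.0976 0.4188]  nu=[0.4004, -0.4841]  x^+=[-0.3061, -0.4996]  P^+=[0.3228 0.0410; 0.0410 0.2612]

H_jac[1,0] = 0.0000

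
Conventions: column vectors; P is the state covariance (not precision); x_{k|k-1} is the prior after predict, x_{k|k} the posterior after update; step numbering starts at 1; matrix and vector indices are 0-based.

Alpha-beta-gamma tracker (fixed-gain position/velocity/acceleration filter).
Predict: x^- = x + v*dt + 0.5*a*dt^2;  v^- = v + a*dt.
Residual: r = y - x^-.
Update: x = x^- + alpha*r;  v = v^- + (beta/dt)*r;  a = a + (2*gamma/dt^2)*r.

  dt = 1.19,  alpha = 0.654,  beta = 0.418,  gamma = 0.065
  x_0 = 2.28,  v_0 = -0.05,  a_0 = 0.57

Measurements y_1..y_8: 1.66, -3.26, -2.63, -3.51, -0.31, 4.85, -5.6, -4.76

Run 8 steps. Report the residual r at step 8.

step 1: x_pred=2.6241  r=-0.9641  x^+=1.9936  v^+=0.2897  a^+=0.4815
step 2: x_pred=2.6792  r=-5.9392  x^+=-1.2050  v^+=-1.2236  a^+=-0.0637
step 3: x_pred=-2.7062  r=0.0762  x^+=-2.6564  v^+=-1.2726  a^+=-0.0567
step 4: x_pred=-4.2110  r=0.7010  x^+=-3.7525  v^+=-1.0939  a^+=0.0076
step 5: x_pred=-5.0489  r=4.7389  x^+=-1.9497  v^+=0.5797  a^+=0.4427
step 6: x_pred=-0.9464  r=5.7964  x^+=2.8445  v^+=3.1425  a^+=0.9748
step 7: x_pred=7.2743  r=-12.8743  x^+=-1.1455  v^+=-0.2197  a^+=-0.2071
step 8: x_pred=-1.5536  r=-3.2064  x^+=-3.6506  v^+=-1.5924  a^+=-0.5015

resid = -3.2064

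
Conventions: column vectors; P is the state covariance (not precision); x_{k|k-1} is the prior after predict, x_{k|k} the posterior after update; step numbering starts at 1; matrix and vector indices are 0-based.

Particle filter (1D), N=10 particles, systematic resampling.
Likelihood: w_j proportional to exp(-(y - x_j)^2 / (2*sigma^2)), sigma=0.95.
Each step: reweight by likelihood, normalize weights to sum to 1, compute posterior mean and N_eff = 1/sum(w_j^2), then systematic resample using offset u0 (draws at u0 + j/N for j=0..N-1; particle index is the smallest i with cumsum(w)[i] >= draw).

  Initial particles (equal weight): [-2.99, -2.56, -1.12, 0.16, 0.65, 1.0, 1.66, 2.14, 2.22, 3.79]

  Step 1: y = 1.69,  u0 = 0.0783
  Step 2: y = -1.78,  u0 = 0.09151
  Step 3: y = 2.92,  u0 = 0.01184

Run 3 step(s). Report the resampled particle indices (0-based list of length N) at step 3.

resampled_idx = [0, 1, 3, 5, 7, 8, 9, 9, 9, 9]

step 1: w=[0.0000, 0.0000, 0.0028, 0.0616, 0.1237, 0.1730, 0.2251, 0.2013, 0.1928, 0.0196]  mean=1.5668  Neff=5.6237  idx=[4, 4, 5, 6, 6, 6, 7, 7, 8, 8]
step 2: w=[0.4009, 0.4009, 0.1460, 0.0150, 0.0150, 0.0150, 0.0021, 0.0021, 0.0015, 0.0015]  mean=0.7576  Neff=2.9120  idx=[0, 0, 0, 0, 1, 1, 1, 1, 2, 5]
step 3: w=[0.0573, 0.0573, 0.0573, 0.0573, 0.0573, 0.0573, 0.0573, 0.0573, 0.1291, 0.4128]  mean=1.1121  Neff=4.6882  idx=[0, 1, 3, 5, 7, 8, 9, 9, 9, 9]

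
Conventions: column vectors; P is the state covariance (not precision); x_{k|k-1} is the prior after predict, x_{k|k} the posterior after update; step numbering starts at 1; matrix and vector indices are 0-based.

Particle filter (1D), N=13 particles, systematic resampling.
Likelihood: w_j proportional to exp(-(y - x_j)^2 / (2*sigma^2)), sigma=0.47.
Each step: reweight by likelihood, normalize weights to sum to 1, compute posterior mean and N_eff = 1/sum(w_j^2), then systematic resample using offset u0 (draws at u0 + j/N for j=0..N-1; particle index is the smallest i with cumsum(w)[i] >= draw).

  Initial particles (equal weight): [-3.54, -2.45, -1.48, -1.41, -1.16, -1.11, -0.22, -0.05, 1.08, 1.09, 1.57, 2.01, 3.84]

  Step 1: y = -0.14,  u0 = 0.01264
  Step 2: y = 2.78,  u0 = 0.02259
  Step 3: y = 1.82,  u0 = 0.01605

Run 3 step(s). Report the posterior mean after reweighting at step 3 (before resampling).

post_mean = -0.0531

step 1: w=[0.0000, 0.0000, 0.0075, 0.0113, 0.0414, 0.0518, 0.4299, 0.4282, 0.0150, 0.0142, 0.0006, 0.0000, 0.0000]  mean=-0.2160  Neff=2.6795  idx=[3, 5, 6, 6, 6, 6, 6, 7, 7, 7, 7, 7, 7]
step 2: w=[0.0000, 0.0000, 0.0162, 0.0162, 0.0162, 0.0162, 0.0162, 0.1531, 0.1531, 0.1531, 0.1531, 0.1531, 0.1531]  mean=-0.0638  Neff=7.0419  idx=[3, 7, 7, 8, 8, 9, 9, 10, 10, 11, 11, 12, 12]
step 3: w=[0.0182, 0.0818, 0.0818, 0.0818, 0.0818, 0.0818, 0.0818, 0.0818, 0.0818, 0.0818, 0.0818, 0.0818, 0.0818]  mean=-0.0531  Neff=12.3974  idx=[0, 1, 2, 3, 4, 5, 6, 7, 8, 9, 10, 11, 12]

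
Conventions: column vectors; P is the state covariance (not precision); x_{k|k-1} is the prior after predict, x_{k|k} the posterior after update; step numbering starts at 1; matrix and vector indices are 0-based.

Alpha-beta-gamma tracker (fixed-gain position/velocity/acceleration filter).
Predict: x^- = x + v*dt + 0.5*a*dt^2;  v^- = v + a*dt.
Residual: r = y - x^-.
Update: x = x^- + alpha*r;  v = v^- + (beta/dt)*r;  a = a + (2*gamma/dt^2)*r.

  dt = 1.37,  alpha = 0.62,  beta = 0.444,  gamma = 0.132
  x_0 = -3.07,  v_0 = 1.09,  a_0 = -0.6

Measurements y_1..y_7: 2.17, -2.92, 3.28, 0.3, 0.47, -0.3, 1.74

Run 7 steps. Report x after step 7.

x_post = 0.4062

step 1: x_pred=-2.1398  r=4.3098  x^+=0.5323  v^+=1.6647  a^+=0.0062
step 2: x_pred=2.8188  r=-5.7388  x^+=-0.7393  v^+=-0.1866  a^+=-0.8010
step 3: x_pred=-1.7466  r=5.0266  x^+=1.3699  v^+=0.3451  a^+=-0.0940
step 4: x_pred=1.7544  r=-1.4544  x^+=0.8527  v^+=-0.2550  a^+=-0.2985
step 5: x_pred=0.2231  r=0.2469  x^+=0.3762  v^+=-0.5840  a^+=-0.2638
step 6: x_pred=-0.6715  r=0.3715  x^+=-0.4412  v^+=-0.8251  a^+=-0.2116
step 7: x_pred=-1.7700  r=3.5100  x^+=0.4062  v^+=0.0227  a^+=0.2822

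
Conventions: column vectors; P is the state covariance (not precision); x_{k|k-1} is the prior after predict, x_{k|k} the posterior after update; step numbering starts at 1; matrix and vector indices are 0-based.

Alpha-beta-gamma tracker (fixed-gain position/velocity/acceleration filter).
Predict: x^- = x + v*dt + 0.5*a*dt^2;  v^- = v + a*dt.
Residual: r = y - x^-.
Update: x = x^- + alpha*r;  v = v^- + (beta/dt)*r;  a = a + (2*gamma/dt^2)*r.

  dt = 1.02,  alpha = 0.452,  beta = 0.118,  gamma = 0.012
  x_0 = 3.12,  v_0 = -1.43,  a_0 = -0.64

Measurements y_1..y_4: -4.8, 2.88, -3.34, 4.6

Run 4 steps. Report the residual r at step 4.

step 1: x_pred=1.3285  r=-6.1285  x^+=-1.4416  v^+=-2.7918  a^+=-0.7814
step 2: x_pred=-4.6957  r=7.5757  x^+=-1.2715  v^+=-2.7124  a^+=-0.6066
step 3: x_pred=-4.3537  r=1.0137  x^+=-3.8955  v^+=-3.2139  a^+=-0.5832
step 4: x_pred=-7.4770  r=12.0770  x^+=-2.0182  v^+=-2.4116  a^+=-0.3046

resid = 12.0770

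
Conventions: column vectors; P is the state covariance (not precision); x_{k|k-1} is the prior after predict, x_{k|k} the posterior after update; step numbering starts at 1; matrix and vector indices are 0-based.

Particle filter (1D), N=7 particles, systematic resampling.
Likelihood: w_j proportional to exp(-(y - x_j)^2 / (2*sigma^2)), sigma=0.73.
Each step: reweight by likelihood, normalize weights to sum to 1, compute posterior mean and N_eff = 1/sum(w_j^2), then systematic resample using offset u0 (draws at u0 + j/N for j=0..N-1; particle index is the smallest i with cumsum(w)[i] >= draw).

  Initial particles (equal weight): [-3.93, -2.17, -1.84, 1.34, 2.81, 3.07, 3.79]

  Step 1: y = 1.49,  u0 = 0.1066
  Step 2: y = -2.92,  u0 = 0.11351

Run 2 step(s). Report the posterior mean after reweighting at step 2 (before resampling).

post_mean = 1.3400

step 1: w=[0.0000, 0.0000, 0.0000, 0.7666, 0.1527, 0.0752, 0.0055]  mean=1.7079  Neff=1.6216  idx=[3, 3, 3, 3, 3, 4, 5]
step 2: w=[0.2000, 0.2000, 0.2000, 0.2000, 0.2000, 0.0000, 0.0000]  mean=1.3400  Neff=5.0000  idx=[0, 1, 1, 2, 3, 4, 4]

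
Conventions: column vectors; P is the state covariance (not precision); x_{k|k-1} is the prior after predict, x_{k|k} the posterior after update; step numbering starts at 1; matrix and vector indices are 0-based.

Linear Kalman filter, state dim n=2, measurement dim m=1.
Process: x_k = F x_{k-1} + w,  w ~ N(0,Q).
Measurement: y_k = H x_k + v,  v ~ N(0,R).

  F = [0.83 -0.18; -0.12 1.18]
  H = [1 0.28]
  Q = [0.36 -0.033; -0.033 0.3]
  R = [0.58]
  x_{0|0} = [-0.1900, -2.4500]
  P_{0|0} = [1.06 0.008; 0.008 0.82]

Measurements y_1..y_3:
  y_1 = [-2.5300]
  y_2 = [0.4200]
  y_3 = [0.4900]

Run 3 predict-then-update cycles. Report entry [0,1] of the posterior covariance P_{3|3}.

step 1: x^-=[0.2833, -2.8682]  P^-=[1.1144 -0.3047; -0.3047 1.4548]  S=[1.6378]  K=[0.6283; 0.0626]  nu=[-2.0102]  x^+=[-0.9798, -2.9941]  P^+=[0.4678 -0.3692; -0.3692 1.4483]
step 2: x^-=[-0.2743, -3.4155]  P^-=[0.8395 -0.7568; -0.7568 2.4280]  S=[1.1861]  K=[0.5292; -0.0649]  nu=[1.6506]  x^+=[0.5992, -3.5226]  P^+=[0.5074 -0.7161; -0.7161 2.4230]
step 3: x^-=[1.1314, -4.2286]  P^-=[1.0020 -1.3150; -1.3150 3.8838]  S=[1.1501]  K=[0.5511; -0.1978]  nu=[0.5426]  x^+=[1.4304, -4.3359]  P^+=[0.6527 -1.1896; -1.1896 3.8388]

P_post[0,1] = -1.1896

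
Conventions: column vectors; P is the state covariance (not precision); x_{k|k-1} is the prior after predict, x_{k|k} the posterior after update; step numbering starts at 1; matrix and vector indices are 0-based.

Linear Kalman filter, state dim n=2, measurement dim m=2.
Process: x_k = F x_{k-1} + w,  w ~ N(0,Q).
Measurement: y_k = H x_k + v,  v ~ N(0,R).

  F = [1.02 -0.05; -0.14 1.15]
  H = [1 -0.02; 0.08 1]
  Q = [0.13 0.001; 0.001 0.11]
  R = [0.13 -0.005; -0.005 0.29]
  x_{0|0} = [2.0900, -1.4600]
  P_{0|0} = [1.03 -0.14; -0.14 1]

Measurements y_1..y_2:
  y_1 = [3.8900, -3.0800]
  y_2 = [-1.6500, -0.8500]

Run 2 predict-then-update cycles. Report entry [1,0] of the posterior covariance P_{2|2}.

P_post[1,0] = -0.0099

step 1: x^-=[2.2048, -1.9716]  P^-=[1.2184 -0.3688; -0.3688 1.4978]  S=[1.3637 -0.3057; -0.3057 1.7366]  K=[0.8993 0.0021; -0.1071 0.8267]  nu=[1.6458, -1.2848]  x^+=[3.6822, -3.2099]  P^+=[0.1166 -0.0132; -0.0132 0.2413]
step 2: x^-=[3.9163, -4.2069]  P^-=[0.2533 -0.0451; -0.0451 0.4357]  S=[0.3853 -0.0385; -0.0385 0.7201]  K=[0.6599 0.0007; -0.0802 0.5957]  nu=[-5.6504, 3.0436]  x^+=[0.1901, -1.9404]  P^+=[0.0856 -0.0099; -0.0099 0.1740]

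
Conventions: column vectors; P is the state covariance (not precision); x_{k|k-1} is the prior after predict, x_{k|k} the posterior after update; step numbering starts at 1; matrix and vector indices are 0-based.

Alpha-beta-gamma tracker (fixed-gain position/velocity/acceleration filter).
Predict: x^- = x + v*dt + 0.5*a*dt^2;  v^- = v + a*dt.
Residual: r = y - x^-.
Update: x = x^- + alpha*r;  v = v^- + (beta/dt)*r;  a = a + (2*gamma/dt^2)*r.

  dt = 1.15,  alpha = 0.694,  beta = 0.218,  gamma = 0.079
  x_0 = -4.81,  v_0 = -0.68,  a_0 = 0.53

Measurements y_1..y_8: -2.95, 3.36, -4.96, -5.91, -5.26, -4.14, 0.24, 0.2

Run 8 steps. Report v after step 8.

step 1: x_pred=-5.2415  r=2.2915  x^+=-3.6512  v^+=0.3639  a^+=0.8038
step 2: x_pred=-2.7012  r=6.0612  x^+=1.5053  v^+=2.4372  a^+=1.5279
step 3: x_pred=5.3184  r=-10.2784  x^+=-1.8148  v^+=2.2459  a^+=0.2999
step 4: x_pred=0.9663  r=-6.8763  x^+=-3.8058  v^+=1.2873  a^+=-0.5216
step 5: x_pred=-2.6703  r=-2.5897  x^+=-4.4676  v^+=0.1966  a^+=-0.8310
step 6: x_pred=-4.7909  r=0.6509  x^+=-4.3392  v^+=-0.6356  a^+=-0.7532
step 7: x_pred=-5.5682  r=5.8082  x^+=-1.5373  v^+=-0.4008  a^+=-0.0593
step 8: x_pred=-2.0374  r=2.2374  x^+=-0.4846  v^+=-0.0448  a^+=0.2080

v_post = -0.0448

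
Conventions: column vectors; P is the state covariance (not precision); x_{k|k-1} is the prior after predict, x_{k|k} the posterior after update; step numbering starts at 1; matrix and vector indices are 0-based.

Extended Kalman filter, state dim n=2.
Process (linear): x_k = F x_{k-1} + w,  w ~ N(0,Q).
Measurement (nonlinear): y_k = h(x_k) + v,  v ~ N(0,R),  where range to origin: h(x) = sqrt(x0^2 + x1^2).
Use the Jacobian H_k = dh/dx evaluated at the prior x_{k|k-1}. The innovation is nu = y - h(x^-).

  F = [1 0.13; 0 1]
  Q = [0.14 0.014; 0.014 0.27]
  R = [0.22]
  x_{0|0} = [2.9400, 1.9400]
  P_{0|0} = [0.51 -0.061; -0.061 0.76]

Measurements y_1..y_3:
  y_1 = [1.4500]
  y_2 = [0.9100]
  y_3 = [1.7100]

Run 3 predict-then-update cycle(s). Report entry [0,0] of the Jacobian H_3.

step 1: x^-=[3.1922, 1.9400]  P^-=[0.6470 0.0518; 0.0518 1.0300]  H_jac=[0.8546 0.5193]  S=[1.0163]  K=[0.5705; 0.5699]  nu=[-2.2855]  x^+=[1.8883, 0.6375]  P^+=[0.3162 -0.2786; -0.2786 0.6999]
step 2: x^-=[1.9712, 0.6375]  P^-=[0.3956 -0.1736; -0.1736 0.9699]  H_jac=[0.9515 0.3077]  S=[0.5683]  K=[0.5683; 0.2344]  nu=[-1.1617]  x^+=[1.3110, 0.3651]  P^+=[0.2120 -0.2494; -0.2494 0.9387]
step 3: x^-=[1.3584, 0.3651]  P^-=[0.3031 -0.1133; -0.1133 1.2087]  H_jac=[0.9657 0.2596]  S=[0.5273]  K=[0.4993; 0.3875]  nu=[0.3033]  x^+=[1.5099, 0.4827]  P^+=[0.1716 -0.2153; -0.2153 1.1295]

H_jac[0,0] = 0.9657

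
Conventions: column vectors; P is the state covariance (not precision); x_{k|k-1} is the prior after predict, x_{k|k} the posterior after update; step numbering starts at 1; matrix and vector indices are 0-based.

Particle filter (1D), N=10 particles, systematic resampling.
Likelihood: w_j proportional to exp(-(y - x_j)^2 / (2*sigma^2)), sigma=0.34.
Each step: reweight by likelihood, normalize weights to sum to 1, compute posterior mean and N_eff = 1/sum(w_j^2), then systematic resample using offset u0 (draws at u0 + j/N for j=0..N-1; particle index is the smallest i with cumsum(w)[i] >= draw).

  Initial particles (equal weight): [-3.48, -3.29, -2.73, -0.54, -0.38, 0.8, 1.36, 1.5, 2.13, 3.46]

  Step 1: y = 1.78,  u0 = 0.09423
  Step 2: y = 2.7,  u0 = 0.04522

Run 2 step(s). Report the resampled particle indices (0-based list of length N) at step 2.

step 1: w=[0.0000, 0.0000, 0.0000, 0.0000, 0.0000, 0.0088, 0.2615, 0.3995, 0.3302, 0.0000]  mean=1.6652  Neff=2.9666  idx=[6, 6, 7, 7, 7, 7, 8, 8, 8, 8]
step 2: w=[0.0004, 0.0004, 0.0020, 0.0020, 0.0020, 0.0020, 0.2478, 0.2478, 0.2478, 0.2478]  mean=2.1243  Neff=4.0713  idx=[6, 6, 6, 7, 7, 8, 8, 8, 9, 9]

resampled_idx = [6, 6, 6, 7, 7, 8, 8, 8, 9, 9]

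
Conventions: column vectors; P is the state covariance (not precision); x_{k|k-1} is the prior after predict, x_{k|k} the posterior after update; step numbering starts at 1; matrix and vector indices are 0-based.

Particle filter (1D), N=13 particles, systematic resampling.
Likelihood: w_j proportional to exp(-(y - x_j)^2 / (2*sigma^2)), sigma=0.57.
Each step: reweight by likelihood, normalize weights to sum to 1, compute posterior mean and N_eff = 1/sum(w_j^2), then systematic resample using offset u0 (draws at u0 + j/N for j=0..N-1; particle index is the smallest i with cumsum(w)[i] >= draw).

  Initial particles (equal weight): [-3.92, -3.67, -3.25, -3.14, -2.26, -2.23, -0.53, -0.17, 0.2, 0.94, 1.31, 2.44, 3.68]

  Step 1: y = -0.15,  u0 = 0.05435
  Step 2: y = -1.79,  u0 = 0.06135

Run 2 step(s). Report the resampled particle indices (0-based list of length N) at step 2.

step 1: w=[0.0000, 0.0000, 0.0000, 0.0000, 0.0004, 0.0005, 0.2830, 0.3533, 0.2928, 0.0568, 0.0133, 0.0000, 0.0000]  mean=-0.0825  Neff=3.4011  idx=[6, 6, 6, 7, 7, 7, 7, 7, 8, 8, 8, 8, 9]
step 2: w=[0.2428, 0.2428, 0.2428, 0.0492, 0.0492, 0.0492, 0.0492, 0.0492, 0.0063, 0.0063, 0.0063, 0.0063, 0.0000]  mean=-0.4229  Neff=5.2854  idx=[0, 0, 0, 1, 1, 1, 2, 2, 2, 3, 5, 6, 9]

resampled_idx = [0, 0, 0, 1, 1, 1, 2, 2, 2, 3, 5, 6, 9]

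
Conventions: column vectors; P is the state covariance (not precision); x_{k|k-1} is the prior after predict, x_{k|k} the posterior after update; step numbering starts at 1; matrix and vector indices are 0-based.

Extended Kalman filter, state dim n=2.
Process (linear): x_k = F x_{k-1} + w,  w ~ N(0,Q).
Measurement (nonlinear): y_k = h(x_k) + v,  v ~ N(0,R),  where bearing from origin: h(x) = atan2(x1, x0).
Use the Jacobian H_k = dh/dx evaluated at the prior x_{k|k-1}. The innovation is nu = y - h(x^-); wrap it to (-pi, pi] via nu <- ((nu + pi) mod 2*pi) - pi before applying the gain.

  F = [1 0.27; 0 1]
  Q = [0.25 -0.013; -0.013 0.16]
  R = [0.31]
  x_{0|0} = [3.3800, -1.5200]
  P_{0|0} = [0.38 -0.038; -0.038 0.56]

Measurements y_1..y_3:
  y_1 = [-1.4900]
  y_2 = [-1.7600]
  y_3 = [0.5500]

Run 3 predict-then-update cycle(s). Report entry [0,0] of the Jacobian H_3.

H_jac[0,0] = 0.3524

step 1: x^-=[2.9696, -1.5200]  P^-=[0.6503 0.1002; 0.1002 0.7200]  H_jac=[0.1366 0.2668]  S=[0.3807]  K=[0.3035; 0.5406]  nu=[-1.0169]  x^+=[2.6609, -2.0697]  P^+=[0.6152 0.0377; 0.0377 0.6087]
step 2: x^-=[2.1021, -2.0697]  P^-=[0.9300 0.1891; 0.1891 0.7687]  H_jac=[0.2378 0.2415]  S=[0.4292]  K=[0.6218; 0.5374]  nu=[-0.9824]  x^+=[1.4913, -2.5977]  P^+=[0.7641 0.0457; 0.0457 0.6448]
step 3: x^-=[0.7899, -2.5977]  P^-=[1.0857 0.2068; 0.2068 0.8048]  H_jac=[0.3524 0.1072]  S=[0.4697]  K=[0.8618; 0.3387]  nu=[1.8256]  x^+=[2.3631, -1.9793]  P^+=[0.7369 0.0697; 0.0697 0.7509]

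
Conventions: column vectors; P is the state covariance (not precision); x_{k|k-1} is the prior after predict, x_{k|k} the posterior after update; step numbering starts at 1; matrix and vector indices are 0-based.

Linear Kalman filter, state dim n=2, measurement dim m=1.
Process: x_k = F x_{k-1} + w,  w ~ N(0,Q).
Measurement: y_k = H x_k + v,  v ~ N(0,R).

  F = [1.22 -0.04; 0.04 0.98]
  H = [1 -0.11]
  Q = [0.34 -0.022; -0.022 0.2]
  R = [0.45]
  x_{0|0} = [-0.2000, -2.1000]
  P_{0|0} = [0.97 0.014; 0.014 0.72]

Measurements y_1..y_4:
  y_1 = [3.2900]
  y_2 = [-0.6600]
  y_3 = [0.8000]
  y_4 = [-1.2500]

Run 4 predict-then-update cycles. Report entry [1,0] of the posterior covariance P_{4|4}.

step 1: x^-=[-0.1600, -2.0660]  P^-=[1.7835 0.0138; 0.0138 0.8941]  S=[2.2413]  K=[0.7951; -0.0377]  nu=[3.2227]  x^+=[2.4023, -2.1875]  P^+=[0.3667 0.0810; 0.0810 0.8909]
step 2: x^-=[3.0183, -2.0477]  P^-=[0.8793 0.0577; 0.0577 1.0626]  S=[1.3295]  K=[0.6566; -0.0445]  nu=[-3.9036]  x^+=[0.4552, -1.8740]  P^+=[0.3061 0.0966; 0.0966 1.0600]
step 3: x^-=[0.6302, -1.8183]  P^-=[0.7879 0.0667; 0.0667 1.2261]  S=[1.2380]  K=[0.6305; -0.0551]  nu=[-0.0303]  x^+=[0.6112, -1.8166]  P^+=[0.2958 0.1097; 0.1097 1.2223]
step 4: x^-=[0.8183, -1.7559]  P^-=[0.7715 0.0755; 0.0755 1.3830]  S=[1.2216]  K=[0.6247; -0.0628]  nu=[-2.2614]  x^+=[-0.5945, -1.6139]  P^+=[0.2947 0.1234; 0.1234 1.3782]

P_post[1,0] = 0.1234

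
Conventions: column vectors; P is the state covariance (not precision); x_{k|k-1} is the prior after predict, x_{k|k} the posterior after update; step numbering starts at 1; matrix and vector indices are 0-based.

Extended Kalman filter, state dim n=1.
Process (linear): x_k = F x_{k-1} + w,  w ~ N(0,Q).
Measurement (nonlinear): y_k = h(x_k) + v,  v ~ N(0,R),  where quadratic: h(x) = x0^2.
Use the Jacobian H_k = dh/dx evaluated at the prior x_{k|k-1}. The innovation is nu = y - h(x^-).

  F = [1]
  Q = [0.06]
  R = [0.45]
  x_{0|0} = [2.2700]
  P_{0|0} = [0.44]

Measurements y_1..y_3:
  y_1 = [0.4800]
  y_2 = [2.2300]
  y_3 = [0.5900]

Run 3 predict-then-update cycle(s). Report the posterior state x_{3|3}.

step 1: x^-=[2.2700]  P^-=[0.5000]  H_jac=[4.5400]  S=[10.7558]  K=[0.2110]  nu=[-4.6729]  x^+=[1.2838]  P^+=[0.0209]
step 2: x^-=[1.2838]  P^-=[0.0809]  H_jac=[2.5676]  S=[0.9835]  K=[0.2113]  nu=[0.5819]  x^+=[1.4067]  P^+=[0.0370]
step 3: x^-=[1.4067]  P^-=[0.0970]  H_jac=[2.8134]  S=[1.2180]  K=[0.2241]  nu=[-1.3889]  x^+=[1.0955]  P^+=[0.0358]

x_post = [1.0955]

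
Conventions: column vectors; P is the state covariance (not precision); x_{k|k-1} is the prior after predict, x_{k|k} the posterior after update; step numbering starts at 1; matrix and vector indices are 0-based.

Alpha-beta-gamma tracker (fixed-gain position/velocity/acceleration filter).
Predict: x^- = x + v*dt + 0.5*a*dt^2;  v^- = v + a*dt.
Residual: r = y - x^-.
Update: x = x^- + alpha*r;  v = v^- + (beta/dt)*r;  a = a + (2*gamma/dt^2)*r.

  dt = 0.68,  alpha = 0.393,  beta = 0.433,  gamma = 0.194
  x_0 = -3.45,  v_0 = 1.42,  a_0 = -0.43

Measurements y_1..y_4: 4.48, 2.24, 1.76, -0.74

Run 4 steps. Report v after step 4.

step 1: x_pred=-2.5838  r=7.0638  x^+=0.1923  v^+=5.6256  a^+=5.4973
step 2: x_pred=5.2886  r=-3.0486  x^+=4.0905  v^+=7.4225  a^+=2.9391
step 3: x_pred=9.8173  r=-8.0573  x^+=6.6508  v^+=4.2905  a^+=-3.8218
step 4: x_pred=8.6847  r=-9.4247  x^+=4.9808  v^+=-4.3097  a^+=-11.7300

v_post = -4.3097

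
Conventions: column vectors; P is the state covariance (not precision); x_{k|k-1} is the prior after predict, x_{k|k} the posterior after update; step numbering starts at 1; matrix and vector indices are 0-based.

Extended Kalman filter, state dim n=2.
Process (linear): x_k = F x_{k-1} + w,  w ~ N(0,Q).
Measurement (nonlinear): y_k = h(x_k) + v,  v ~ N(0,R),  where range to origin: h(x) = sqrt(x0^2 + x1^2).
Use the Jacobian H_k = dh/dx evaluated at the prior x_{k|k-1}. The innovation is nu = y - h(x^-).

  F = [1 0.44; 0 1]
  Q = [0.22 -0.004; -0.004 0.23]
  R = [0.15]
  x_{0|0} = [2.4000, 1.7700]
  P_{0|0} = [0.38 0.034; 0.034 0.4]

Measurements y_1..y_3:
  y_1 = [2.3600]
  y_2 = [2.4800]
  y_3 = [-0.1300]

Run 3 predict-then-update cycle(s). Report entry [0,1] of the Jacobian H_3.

H_jac[0,1] = 0.3035

step 1: x^-=[3.1788, 1.7700]  P^-=[0.7074 0.2060; 0.2060 0.6300]  H_jac=[0.8737 0.4865]  S=[1.0142]  K=[0.7082; 0.4797]  nu=[-1.2784]  x^+=[2.2735, 1.1568]  P^+=[0.1987 -0.1385; -0.1385 0.3967]
step 2: x^-=[2.7825, 1.1568]  P^-=[0.3736 0.0320; 0.0320 0.6267]  H_jac=[0.9234 0.3839]  S=[0.5836]  K=[0.6122; 0.4629]  nu=[-0.5334]  x^+=[2.4559, 0.9099]  P^+=[0.1549 -0.1334; -0.1334 0.5016]
step 3: x^-=[2.8563, 0.9099]  P^-=[0.3547 0.0834; 0.0834 0.7316]  H_jac=[0.9528 0.3035]  S=[0.5876]  K=[0.6181; 0.5131]  nu=[-3.1278]  x^+=[0.9229, -0.6949]  P^+=[0.1301 -0.1030; -0.1030 0.5769]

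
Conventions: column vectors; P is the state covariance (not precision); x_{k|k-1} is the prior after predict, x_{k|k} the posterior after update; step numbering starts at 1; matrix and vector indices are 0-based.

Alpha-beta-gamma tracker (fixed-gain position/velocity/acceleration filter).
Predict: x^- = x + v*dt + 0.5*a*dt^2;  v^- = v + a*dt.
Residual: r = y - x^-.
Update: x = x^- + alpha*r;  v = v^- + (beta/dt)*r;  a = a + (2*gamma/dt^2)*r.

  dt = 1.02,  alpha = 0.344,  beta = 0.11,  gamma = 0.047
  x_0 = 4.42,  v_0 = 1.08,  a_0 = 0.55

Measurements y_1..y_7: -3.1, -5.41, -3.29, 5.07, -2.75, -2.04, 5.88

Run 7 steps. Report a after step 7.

a_post = 1.1581

step 1: x_pred=5.8077  r=-8.9077  x^+=2.7435  v^+=0.6804  a^+=-0.2548
step 2: x_pred=3.3049  r=-8.7149  x^+=0.3070  v^+=-0.5194  a^+=-1.0422
step 3: x_pred=-0.7650  r=-2.5250  x^+=-1.6336  v^+=-1.8547  a^+=-1.2703
step 4: x_pred=-4.1862  r=9.2562  x^+=-1.0021  v^+=-2.1523  a^+=-0.4340
step 5: x_pred=-3.4232  r=0.6732  x^+=-3.1916  v^+=-2.5224  a^+=-0.3732
step 6: x_pred=-5.9586  r=3.9186  x^+=-4.6106  v^+=-2.4805  a^+=-0.0192
step 7: x_pred=-7.1506  r=13.0306  x^+=-2.6681  v^+=-1.0948  a^+=1.1581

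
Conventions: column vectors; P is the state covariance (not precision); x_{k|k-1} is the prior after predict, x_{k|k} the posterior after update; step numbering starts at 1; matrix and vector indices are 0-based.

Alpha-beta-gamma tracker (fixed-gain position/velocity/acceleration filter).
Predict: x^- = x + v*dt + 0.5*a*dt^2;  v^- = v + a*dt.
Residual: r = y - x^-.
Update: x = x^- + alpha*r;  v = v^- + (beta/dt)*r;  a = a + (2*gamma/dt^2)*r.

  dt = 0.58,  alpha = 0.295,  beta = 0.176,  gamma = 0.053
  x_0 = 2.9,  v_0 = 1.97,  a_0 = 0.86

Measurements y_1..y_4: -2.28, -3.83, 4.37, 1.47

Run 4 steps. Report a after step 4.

a_post = -0.5923

step 1: x_pred=4.1873  r=-6.4673  x^+=2.2794  v^+=0.5063  a^+=-1.1778
step 2: x_pred=2.3750  r=-6.2050  x^+=0.5445  v^+=-2.0597  a^+=-3.1330
step 3: x_pred=-1.1771  r=5.5471  x^+=0.4593  v^+=-2.1936  a^+=-1.3851
step 4: x_pred=-1.0460  r=2.5160  x^+=-0.3038  v^+=-2.2335  a^+=-0.5923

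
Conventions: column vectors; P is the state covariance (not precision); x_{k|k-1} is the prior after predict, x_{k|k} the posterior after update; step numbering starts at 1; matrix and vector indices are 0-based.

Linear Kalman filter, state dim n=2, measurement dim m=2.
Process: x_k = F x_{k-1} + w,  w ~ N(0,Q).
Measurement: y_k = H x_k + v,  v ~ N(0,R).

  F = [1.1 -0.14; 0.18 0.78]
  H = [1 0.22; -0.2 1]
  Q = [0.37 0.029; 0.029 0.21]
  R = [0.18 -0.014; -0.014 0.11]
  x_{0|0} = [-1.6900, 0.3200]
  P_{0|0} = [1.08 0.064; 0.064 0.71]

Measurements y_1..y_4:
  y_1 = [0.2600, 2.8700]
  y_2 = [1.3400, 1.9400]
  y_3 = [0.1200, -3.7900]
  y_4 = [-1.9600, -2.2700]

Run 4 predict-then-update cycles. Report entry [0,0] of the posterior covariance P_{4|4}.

step 1: x^-=[-1.9038, -0.0546]  P^-=[1.6710 0.2186; 0.2186 0.6949]  S=[1.9808 0.0137; 0.0137 0.7843]  K=[0.8690 -0.1625; 0.1818 0.8271]  nu=[2.1758, 2.5438]  x^+=[-0.4265, 2.4451]  P^+=[0.1583 0.0016; 0.0016 0.0888]
step 2: x^-=[-0.8114, 1.8304]  P^-=[0.5628 0.0520; 0.0520 0.2696]  S=[0.7788 -0.0175; -0.0175 0.3813]  K=[0.7346 -0.1250; 0.1584 0.6870]  nu=[1.7488, -0.0527]  x^+=[0.4798, 2.0712]  P^+=[0.1334 0.0026; 0.0026 0.0739]
step 3: x^-=[0.2378, 1.7019]  P^-=[0.5320 0.0495; 0.0495 0.2600]  S=[0.7464 -0.0158; -0.0158 0.3715]  K=[0.7248 -0.1222; 0.1574 0.6800]  nu=[-0.4922, -5.4444]  x^+=[0.5462, -2.0777]  P^+=[0.1316 0.0027; 0.0027 0.0731]
step 4: x^-=[0.8917, -1.5223]  P^-=[0.5298 0.0493; 0.0493 0.2595]  S=[0.7441 -0.0157; -0.0157 0.3710]  K=[0.7240 -0.1220; 0.1574 0.6796]  nu=[-2.5168, -0.5694]  x^+=[-0.8611, -2.3053]  P^+=[0.1314 0.0027; 0.0027 0.0731]

P_post[0,0] = 0.1314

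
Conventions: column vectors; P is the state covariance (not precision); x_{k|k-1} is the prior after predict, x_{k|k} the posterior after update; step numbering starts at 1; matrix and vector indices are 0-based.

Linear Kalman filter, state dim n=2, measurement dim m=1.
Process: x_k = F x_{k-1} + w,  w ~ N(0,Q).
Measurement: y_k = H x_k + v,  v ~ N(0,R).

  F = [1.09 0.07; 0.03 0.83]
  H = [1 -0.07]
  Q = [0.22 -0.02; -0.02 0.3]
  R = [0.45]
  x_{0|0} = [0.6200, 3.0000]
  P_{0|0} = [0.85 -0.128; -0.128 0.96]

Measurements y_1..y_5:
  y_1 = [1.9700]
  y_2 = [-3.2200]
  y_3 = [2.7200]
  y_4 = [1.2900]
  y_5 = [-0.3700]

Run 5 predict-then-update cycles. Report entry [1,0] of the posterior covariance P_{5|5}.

P_post[1,0] = 0.0953

step 1: x^-=[0.8858, 2.5086]  P^-=[1.2151 -0.0525; -0.0525 0.9557]  S=[1.6771]  K=[0.7267; -0.0712]  nu=[1.2598]  x^+=[1.8013, 2.4189]  P^+=[0.3294 0.0343; 0.0343 0.9472]
step 2: x^-=[2.1327, 2.0617]  P^-=[0.6212 0.0769; 0.0769 0.9546]  S=[1.0652]  K=[0.5782; 0.0094]  nu=[-5.2084]  x^+=[-0.8787, 2.0125]  P^+=[0.2652 0.0711; 0.0711 0.9545]
step 3: x^-=[-0.8169, 1.6440]  P^-=[0.5506 0.1086; 0.1086 0.9613]  S=[0.9901]  K=[0.5484; 0.0417]  nu=[3.6520]  x^+=[1.1859, 1.7963]  P^+=[0.2528 0.0859; 0.0859 0.9596]
step 4: x^-=[1.4183, 1.5265]  P^-=[0.5382 0.1219; 0.1219 0.9656]  S=[0.9758]  K=[0.5427; 0.0557]  nu=[-0.0215]  x^+=[1.4067, 1.5253]  P^+=[0.2507 0.0924; 0.0924 0.9625]
step 5: x^-=[1.6400, 1.3082]  P^-=[0.5367 0.1279; 0.1279 0.9679]  S=[0.9735]  K=[0.5421; 0.0618]  nu=[-1.9185]  x^+=[0.6001, 1.1896]  P^+=[0.2506 0.0953; 0.0953 0.9642]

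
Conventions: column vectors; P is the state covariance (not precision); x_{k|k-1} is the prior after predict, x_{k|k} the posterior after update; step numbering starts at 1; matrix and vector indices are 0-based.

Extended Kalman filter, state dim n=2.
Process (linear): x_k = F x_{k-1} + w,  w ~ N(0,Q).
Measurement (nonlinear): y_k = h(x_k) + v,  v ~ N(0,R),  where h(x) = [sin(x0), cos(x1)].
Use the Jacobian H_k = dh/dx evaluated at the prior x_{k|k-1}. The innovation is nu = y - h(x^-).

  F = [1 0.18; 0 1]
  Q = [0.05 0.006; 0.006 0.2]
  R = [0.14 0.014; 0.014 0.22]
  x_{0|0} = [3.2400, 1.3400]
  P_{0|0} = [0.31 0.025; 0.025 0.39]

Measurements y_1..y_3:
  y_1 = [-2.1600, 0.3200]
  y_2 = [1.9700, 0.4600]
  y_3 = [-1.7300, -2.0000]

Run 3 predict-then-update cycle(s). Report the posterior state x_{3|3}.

step 1: x^-=[3.4812, 1.3400]  P^-=[0.3816 0.1012; 0.1012 0.5900]  H_jac=[-0.9429 0.0000; 0.0000 -0.9735]  S=[0.4793 0.1069; 0.1069 0.7791]  K=[-0.7454 -0.0242; -0.0358 -0.7323]  nu=[-1.8269, 0.0912]  x^+=[4.8407, 1.3385]  P^+=[0.1110 0.0162; 0.0162 0.1660]
step 2: x^-=[5.0817, 1.3385]  P^-=[0.1722 0.0521; 0.0521 0.3660]  H_jac=[0.3609 0.0000; 0.0000 -0.9732]  S=[0.1624 -0.0043; -0.0043 0.5666]  K=[0.3804 -0.0865; 0.0991 -0.6279]  nu=[2.9026, 0.2298]  x^+=[6.1660, 1.4819]  P^+=[0.1442 0.0141; 0.0141 0.1405]
step 3: x^-=[6.4328, 1.4819]  P^-=[0.2038 0.0454; 0.0454 0.3405]  H_jac=[0.9888 0.0000; 0.0000 -0.9961]  S=[0.3393 -0.0307; -0.0307 0.5578]  K=[0.5896 -0.0486; 0.0776 -0.6037]  nu=[-1.8790, -2.0887]  x^+=[5.4263, 2.5971]  P^+=[0.0828 0.0024; 0.0024 0.1323]

x_post = [5.4263, 2.5971]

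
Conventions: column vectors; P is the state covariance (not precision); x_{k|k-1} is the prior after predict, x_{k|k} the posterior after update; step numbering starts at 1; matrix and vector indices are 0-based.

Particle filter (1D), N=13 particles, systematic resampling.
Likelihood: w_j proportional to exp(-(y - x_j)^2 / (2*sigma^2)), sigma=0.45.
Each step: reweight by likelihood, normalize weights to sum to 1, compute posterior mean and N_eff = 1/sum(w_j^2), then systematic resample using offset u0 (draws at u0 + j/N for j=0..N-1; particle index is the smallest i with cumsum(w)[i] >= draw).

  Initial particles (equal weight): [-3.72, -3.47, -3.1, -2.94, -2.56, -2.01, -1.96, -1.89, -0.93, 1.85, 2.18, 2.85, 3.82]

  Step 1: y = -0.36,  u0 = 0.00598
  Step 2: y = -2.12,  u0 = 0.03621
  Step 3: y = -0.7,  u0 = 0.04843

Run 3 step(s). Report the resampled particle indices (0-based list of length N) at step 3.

step 1: w=[0.0000, 0.0000, 0.0000, 0.0000, 0.0000, 0.0026, 0.0040, 0.0068, 0.9866, 0.0000, 0.0000, 0.0000, 0.0000]  mean=-0.9434  Neff=1.0273  idx=[6, 8, 8, 8, 8, 8, 8, 8, 8, 8, 8, 8, 8]
step 2: w=[0.7208, 0.0233, 0.0233, 0.0233, 0.0233, 0.0233, 0.0233, 0.0233, 0.0233, 0.0233, 0.0233, 0.0233, 0.0233]  mean=-1.6724  Neff=1.9010  idx=[0, 0, 0, 0, 0, 0, 0, 0, 0, 1, 4, 7, 11]
step 3: w=[0.0054, 0.0054, 0.0054, 0.0054, 0.0054, 0.0054, 0.0054, 0.0054, 0.0054, 0.2379, 0.2379, 0.2379, 0.2379]  mean=-0.9799  Neff=4.4122  idx=[9, 9, 9, 9, 10, 10, 10, 11, 11, 11, 12, 12, 12]

resampled_idx = [9, 9, 9, 9, 10, 10, 10, 11, 11, 11, 12, 12, 12]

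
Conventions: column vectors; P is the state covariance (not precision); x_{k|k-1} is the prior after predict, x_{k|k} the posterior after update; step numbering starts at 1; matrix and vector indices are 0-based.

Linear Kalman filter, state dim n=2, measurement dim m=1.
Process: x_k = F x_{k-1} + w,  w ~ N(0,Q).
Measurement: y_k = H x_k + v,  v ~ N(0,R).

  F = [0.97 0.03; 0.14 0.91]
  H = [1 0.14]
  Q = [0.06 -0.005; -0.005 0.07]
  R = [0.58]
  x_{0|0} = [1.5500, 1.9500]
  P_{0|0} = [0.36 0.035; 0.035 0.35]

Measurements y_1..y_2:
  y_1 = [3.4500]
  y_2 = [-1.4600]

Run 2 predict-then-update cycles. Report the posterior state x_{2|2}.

step 1: x^-=[1.5620, 1.9915]  P^-=[0.4011 0.0845; 0.0845 0.3758]  S=[1.0121]  K=[0.4080; 0.1355]  nu=[1.6092]  x^+=[2.2185, 2.2095]  P^+=[0.2326 0.0286; 0.0286 0.3572]
step 2: x^-=[2.2182, 2.3212]  P^-=[0.2809 0.0617; 0.0617 0.3777]  S=[0.8855]  K=[0.3269; 0.1293]  nu=[-4.0032]  x^+=[0.9095, 1.8034]  P^+=[0.1862 0.0242; 0.0242 0.3628]

x_post = [0.9095, 1.8034]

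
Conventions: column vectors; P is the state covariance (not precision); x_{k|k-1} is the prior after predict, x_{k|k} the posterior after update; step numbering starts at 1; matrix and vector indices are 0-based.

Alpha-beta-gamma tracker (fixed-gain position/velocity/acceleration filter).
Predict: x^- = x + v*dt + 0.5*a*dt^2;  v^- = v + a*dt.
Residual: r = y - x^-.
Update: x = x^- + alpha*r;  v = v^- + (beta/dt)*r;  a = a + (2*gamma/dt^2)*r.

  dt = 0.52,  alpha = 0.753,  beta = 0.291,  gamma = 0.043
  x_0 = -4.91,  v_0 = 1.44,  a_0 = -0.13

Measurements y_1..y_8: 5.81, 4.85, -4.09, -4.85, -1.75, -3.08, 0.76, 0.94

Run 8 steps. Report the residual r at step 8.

step 1: x_pred=-4.1788  r=9.9888  x^+=3.3428  v^+=6.9623  a^+=3.0469
step 2: x_pred=7.3751  r=-2.5251  x^+=5.4737  v^+=7.1336  a^+=2.2438
step 3: x_pred=9.4865  r=-13.5765  x^+=-0.7366  v^+=0.7027  a^+=-2.0742
step 4: x_pred=-0.6516  r=-4.1984  x^+=-3.8130  v^+=-2.7253  a^+=-3.4095
step 5: x_pred=-5.6911  r=3.9411  x^+=-2.7235  v^+=-2.2927  a^+=-2.1560
step 6: x_pred=-4.2072  r=1.1272  x^+=-3.3584  v^+=-2.7831  a^+=-1.7975
step 7: x_pred=-5.0486  r=5.8086  x^+=-0.6747  v^+=-0.4672  a^+=0.0499
step 8: x_pred=-0.9109  r=1.8509  x^+=0.4828  v^+=0.5946  a^+=0.6386

resid = 1.8509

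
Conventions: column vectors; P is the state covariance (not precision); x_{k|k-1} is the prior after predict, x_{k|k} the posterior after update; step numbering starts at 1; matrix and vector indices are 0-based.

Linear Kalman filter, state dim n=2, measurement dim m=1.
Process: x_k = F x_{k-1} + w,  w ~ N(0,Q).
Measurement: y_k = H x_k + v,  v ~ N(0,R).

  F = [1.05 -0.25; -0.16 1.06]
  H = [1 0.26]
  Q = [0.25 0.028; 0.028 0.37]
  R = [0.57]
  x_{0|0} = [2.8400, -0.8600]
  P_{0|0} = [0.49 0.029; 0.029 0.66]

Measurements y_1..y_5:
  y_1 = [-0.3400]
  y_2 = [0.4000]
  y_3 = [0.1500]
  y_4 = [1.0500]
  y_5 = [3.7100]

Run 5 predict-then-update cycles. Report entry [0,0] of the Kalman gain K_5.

step 1: x^-=[3.1970, -1.3660]  P^-=[0.8163 -0.1958; -0.1958 1.1143]  S=[1.3598]  K=[0.5629; 0.0691]  nu=[-3.1818]  x^+=[1.4061, -1.5858]  P^+=[0.3855 -0.2487; -0.2487 1.1078]
step 2: x^-=[1.8729, -1.9059]  P^-=[0.8748 -0.6170; -0.6170 1.7089]  S=[1.2394]  K=[0.5763; -0.1393]  nu=[-0.9773]  x^+=[1.3096, -1.7697]  P^+=[0.4631 -0.5175; -0.5175 1.6849]
step 3: x^-=[1.8175, -2.0855]  P^-=[1.1375 -1.0929; -1.0929 2.4505]  S=[1.3048]  K=[0.6540; -0.3493]  nu=[-1.1253]  x^+=[1.0816, -1.6924]  P^+=[0.5794 -0.7948; -0.7948 2.2913]
step 4: x^-=[1.5588, -1.9670]  P^-=[1.4493 -1.5930; -1.5930 3.2289]  S=[1.4092]  K=[0.7345; -0.5347]  nu=[0.0027]  x^+=[1.5607, -1.9684]  P^+=[0.6890 -1.0395; -1.0395 2.8261]
step 5: x^-=[2.1308, -2.3362]  P^-=[1.7320 -2.0352; -2.0352 3.9156]  S=[1.5083]  K=[0.7974; -0.6744]  nu=[2.1866]  x^+=[3.8745, -3.8108]  P^+=[0.7728 -1.2241; -1.2241 3.2297]

K[0,0] = 0.7974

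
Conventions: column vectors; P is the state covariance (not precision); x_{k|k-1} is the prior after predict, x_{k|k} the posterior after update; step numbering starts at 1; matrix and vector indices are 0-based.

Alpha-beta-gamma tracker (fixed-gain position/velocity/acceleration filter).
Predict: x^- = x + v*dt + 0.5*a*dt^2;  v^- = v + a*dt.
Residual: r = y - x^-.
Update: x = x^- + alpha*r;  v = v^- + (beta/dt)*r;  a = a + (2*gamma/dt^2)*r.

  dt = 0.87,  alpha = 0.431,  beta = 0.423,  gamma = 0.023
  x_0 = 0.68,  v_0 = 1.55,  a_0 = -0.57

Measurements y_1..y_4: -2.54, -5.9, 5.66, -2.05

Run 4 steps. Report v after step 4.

step 1: x_pred=1.8128  r=-4.3528  x^+=-0.0633  v^+=-1.0623  a^+=-0.8345
step 2: x_pred=-1.3033  r=-4.5967  x^+=-3.2845  v^+=-4.0233  a^+=-1.1139
step 3: x_pred=-7.2063  r=12.8663  x^+=-1.6609  v^+=1.2633  a^+=-0.3320
step 4: x_pred=-0.6875  r=-1.3625  x^+=-1.2747  v^+=0.3120  a^+=-0.4148

v_post = 0.3120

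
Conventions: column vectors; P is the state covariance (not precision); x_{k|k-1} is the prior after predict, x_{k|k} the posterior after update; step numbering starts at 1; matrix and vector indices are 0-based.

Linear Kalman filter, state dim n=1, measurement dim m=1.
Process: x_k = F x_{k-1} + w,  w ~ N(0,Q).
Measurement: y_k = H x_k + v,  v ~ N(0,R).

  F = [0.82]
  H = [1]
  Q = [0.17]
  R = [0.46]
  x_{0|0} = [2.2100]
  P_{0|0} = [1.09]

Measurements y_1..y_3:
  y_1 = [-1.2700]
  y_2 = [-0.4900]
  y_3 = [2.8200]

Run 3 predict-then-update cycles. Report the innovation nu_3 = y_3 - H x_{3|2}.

step 1: x^-=[1.8122]  P^-=[0.9029]  S=[1.3629]  K=[0.6625]  nu=[-3.0822]  x^+=[-0.2297]  P^+=[0.3047]
step 2: x^-=[-0.1884]  P^-=[0.3749]  S=[0.8349]  K=[0.4490]  nu=[-0.3016]  x^+=[-0.3238]  P^+=[0.2066]
step 3: x^-=[-0.2655]  P^-=[0.3089]  S=[0.7689]  K=[0.4017]  nu=[3.0855]  x^+=[0.9740]  P^+=[0.1848]

innov = [3.0855]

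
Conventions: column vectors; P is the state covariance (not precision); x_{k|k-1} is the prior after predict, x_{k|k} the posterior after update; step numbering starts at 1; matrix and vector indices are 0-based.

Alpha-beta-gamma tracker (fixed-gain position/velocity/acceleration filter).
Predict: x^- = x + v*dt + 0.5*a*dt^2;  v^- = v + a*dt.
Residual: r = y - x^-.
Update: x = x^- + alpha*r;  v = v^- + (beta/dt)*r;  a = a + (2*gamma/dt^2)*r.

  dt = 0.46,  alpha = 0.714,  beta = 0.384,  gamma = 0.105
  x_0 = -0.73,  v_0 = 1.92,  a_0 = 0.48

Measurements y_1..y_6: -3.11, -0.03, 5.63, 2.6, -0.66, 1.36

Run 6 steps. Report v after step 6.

step 1: x_pred=0.2040  r=-3.3140  x^+=-2.1622  v^+=-0.6257  a^+=-2.8089
step 2: x_pred=-2.7472  r=2.7172  x^+=-0.8071  v^+=0.3505  a^+=-0.1123
step 3: x_pred=-0.6578  r=6.2878  x^+=3.8317  v^+=5.5478  a^+=6.1279
step 4: x_pred=7.0320  r=-4.4320  x^+=3.8676  v^+=4.6669  a^+=1.7294
step 5: x_pred=6.1973  r=-6.8573  x^+=1.3012  v^+=-0.2619  a^+=-5.0760
step 6: x_pred=0.6436  r=0.7164  x^+=1.1551  v^+=-1.9989  a^+=-4.3651

v_post = -1.9989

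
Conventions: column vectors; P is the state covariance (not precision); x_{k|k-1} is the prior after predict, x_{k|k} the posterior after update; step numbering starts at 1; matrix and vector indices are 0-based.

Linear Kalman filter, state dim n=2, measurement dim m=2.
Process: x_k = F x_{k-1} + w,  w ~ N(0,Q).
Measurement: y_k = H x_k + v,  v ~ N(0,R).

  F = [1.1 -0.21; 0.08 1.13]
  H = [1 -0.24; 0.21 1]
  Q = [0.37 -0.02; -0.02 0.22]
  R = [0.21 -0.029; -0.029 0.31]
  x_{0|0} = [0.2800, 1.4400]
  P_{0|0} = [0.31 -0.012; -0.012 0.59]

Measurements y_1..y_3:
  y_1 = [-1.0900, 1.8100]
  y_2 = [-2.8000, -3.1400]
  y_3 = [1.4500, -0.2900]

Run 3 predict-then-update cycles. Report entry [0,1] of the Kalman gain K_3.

K[0,1] = 0.1476

step 1: x^-=[0.0056, 1.6496]  P^-=[0.7767 -0.1474; -0.1474 0.9732]  S=[1.1135 -0.2395; -0.2395 1.2555]  K=[0.7633 0.1581; -0.1885 0.7145]  nu=[-0.6997, 0.1592]  x^+=[-0.5033, 1.8953]  P^+=[0.1544 -0.0056; -0.0056 0.2281]
step 2: x^-=[-0.9516, 2.1014]  P^-=[0.5694 -0.0674; -0.0674 0.5113]  S=[0.8412 -0.0961; -0.0961 0.8181]  K=[0.7130 0.1476; -0.1587 0.5890]  nu=[-1.3440, -5.0415]  x^+=[-2.6539, -0.6550]  P^+=[0.1442 -0.0052; -0.0052 0.1883]
step 3: x^-=[-2.7818, -0.9525]  P^-=[0.5552 -0.0584; -0.0584 0.4604]  S=[0.8197 -0.0783; -0.0783 0.7704]  K=[0.7085 0.1476; -0.1519 0.5663]  nu=[4.0032, 1.2467]  x^+=[0.2384, -0.8546]  P^+=[0.1433 -0.0049; -0.0049 0.1810]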